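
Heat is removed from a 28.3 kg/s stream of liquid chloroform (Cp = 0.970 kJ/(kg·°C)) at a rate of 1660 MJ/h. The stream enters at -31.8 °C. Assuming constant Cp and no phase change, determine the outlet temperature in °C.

T_out = -48.6 °C

Q = 1660 MJ/h = 461.11 kJ/s
ΔT = Q/(ṁ·Cp) = 461.11/(28.3×0.970) = 16.798 K
T_out = -31.8 − 16.798 = -48.598 °C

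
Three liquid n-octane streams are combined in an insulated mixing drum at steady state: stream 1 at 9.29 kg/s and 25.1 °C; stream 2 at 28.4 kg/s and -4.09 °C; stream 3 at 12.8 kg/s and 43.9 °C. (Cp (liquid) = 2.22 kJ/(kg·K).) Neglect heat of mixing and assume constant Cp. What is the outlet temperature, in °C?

T_out = 13.4 °C

Adiabatic, steady state ⇒ Σ ṁᵢCp,ᵢ(T_out − Tᵢ) = 0
Σ ṁᵢCp,ᵢTᵢ = 9.29×2.22×25.1 + 28.4×2.22×-4.09 + 12.8×2.22×43.9 = 1507.3
Σ ṁᵢCp,ᵢ = 9.29×2.22 + 28.4×2.22 + 12.8×2.22 = 112.09
T_out = 1507.3 / 112.09 = 13.447 °C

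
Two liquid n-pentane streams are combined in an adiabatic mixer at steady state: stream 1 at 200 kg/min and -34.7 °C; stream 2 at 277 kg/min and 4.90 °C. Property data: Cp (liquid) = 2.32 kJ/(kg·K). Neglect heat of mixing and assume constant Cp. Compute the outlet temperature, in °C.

T_out = -11.7 °C

Energy balance with Q = 0: Σ ṁᵢCp,ᵢ(T_out − Tᵢ) = 0
T_out = Σ ṁᵢCp,ᵢTᵢ / Σ ṁᵢCp,ᵢ
      = -12952 / 1106.6 = -11.704 °C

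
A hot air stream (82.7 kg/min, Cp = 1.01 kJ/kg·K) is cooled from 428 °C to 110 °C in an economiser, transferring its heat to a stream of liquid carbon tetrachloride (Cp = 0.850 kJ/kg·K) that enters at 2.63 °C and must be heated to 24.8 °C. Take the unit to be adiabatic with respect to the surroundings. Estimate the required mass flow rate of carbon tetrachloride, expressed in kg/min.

ṁ_c = 1410 kg/min

Heat released by hot stream: Q = 82.7 × 1.01 × (428 − 110) = 26562 kJ/min
Energy balance on cold side (adiabatic exchanger): Q = ṁ_c·Cp_c·(T_c,out − T_c,in)
ṁ_c = 26562 / [0.850 × (24.8 − 2.63)] = 1409.5 kg/min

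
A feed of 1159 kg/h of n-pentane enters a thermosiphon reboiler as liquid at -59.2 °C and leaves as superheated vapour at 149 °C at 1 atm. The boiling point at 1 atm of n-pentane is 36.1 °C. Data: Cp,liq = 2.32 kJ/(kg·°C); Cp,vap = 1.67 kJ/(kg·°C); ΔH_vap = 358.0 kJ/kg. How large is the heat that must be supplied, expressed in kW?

Q = 247 kW

liquid -59.2→36.1 °C: 221.1 kJ/kg
vaporisation at 36.1 °C: 358 kJ/kg
vapour 36.1→149 °C: 188.54 kJ/kg
Δh = 221.1 + 358 + 188.54 = 767.64 kJ/kg
Q = ṁ·Δh = 1159 kg/h × 767.64 kJ/kg = 889690 kJ/h
|Q| = 247.14 kW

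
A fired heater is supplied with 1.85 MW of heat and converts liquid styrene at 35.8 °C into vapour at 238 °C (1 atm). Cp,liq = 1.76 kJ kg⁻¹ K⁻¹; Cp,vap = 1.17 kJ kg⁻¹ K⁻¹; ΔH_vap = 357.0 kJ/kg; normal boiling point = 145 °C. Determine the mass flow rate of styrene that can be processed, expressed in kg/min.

Δh = 1.76×(145−35.8) + 357.0 + 1.17×(238−145) = 658 kJ/kg
Q = 1.85 MW = 1850 kJ/s = 111000 kJ/min
ṁ = Q/Δh = 111000 / 658 = 168.69 kg/min

ṁ = 169 kg/min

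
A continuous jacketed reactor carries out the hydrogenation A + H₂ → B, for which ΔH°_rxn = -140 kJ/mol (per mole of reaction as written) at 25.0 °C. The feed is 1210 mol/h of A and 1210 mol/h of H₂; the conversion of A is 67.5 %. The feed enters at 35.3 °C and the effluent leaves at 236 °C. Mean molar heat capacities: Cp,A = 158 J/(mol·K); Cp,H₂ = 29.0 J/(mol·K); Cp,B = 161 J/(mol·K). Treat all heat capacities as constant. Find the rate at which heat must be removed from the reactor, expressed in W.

Q_out = 20400 W

Extent of reaction ξ = 0.675 × 1210 = 816.75 mol/h
Reaction term: ξ·ΔH°_rxn = 816.75 × -140 = -114340 kJ/h
Sensible, feed 35.3→25 °C: -2330.6 kJ/h
Outlet flows (mol/h): A 393.25, H₂ 393.25, B 816.75
Sensible, products 25→236 °C: 43262 kJ/h
Q = ΔH = -73413 kJ/h = -20.393 kW
Heat removed = 20393 W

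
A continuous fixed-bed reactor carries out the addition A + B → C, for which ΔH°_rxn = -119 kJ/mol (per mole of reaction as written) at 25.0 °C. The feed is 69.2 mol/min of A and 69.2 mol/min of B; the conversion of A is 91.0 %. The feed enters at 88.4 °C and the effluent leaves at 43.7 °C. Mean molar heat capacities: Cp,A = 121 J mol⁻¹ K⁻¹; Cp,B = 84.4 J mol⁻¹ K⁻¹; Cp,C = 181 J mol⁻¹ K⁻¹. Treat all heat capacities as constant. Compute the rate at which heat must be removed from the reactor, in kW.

Extent of reaction ξ = 0.910 × 69.2 = 62.972 mol/min
Reaction term: ξ·ΔH°_rxn = 62.972 × -119 = -7493.7 kJ/min
Sensible, feed 88.4→25 °C: -901.15 kJ/min
Outlet flows (mol/min): A 6.228, B 6.228, C 62.972
Sensible, products 25→43.7 °C: 237.06 kJ/min
Q = ΔH = -8157.8 kJ/min = -135.96 kW
Heat removed = 135.96 kW

Q_out = 136 kW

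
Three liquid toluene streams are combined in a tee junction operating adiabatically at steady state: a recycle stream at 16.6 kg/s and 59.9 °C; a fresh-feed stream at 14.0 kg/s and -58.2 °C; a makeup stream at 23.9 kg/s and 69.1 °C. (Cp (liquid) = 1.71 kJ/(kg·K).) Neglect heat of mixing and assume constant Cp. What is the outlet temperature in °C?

T_out = 33.6 °C

No heat crosses the boundary, so H_out = H_in.
T_out = Σ ṁᵢCp,ᵢTᵢ / Σ ṁᵢCp,ᵢ
      = 3131.1 / 93.195 = 33.597 °C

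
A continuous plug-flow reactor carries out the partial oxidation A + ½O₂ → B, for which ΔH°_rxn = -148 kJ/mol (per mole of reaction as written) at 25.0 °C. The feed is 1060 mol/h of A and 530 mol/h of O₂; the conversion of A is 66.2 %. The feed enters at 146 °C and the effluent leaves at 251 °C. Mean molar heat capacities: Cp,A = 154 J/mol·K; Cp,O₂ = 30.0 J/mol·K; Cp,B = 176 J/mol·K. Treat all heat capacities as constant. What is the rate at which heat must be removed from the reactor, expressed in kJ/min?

Q_out = 1400 kJ/min

Extent of reaction ξ = 0.662 × 1060 = 701.72 mol/h
Reaction term: ξ·ΔH°_rxn = 701.72 × -148 = -103850 kJ/h
Sensible, feed 146→25 °C: -21676 kJ/h
Outlet flows (mol/h): A 358.28, O₂ 179.14, B 701.72
Sensible, products 25→251 °C: 41596 kJ/h
Q = ΔH = -83935 kJ/h = -23.315 kW
Heat removed = 1398.9 kJ/min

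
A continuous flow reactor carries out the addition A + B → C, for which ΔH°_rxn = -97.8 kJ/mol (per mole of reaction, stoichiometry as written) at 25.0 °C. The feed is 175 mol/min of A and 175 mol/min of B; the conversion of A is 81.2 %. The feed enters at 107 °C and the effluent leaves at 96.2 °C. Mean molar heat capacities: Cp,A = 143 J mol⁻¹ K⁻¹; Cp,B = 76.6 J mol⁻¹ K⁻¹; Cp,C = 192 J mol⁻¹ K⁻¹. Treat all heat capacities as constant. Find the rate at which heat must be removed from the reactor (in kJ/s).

Q_out = 243 kJ/s

Extent of reaction ξ = 0.812 × 175 = 142.1 mol/min
Reaction term: ξ·ΔH°_rxn = 142.1 × -97.8 = -13897 kJ/min
Sensible, feed 107→25 °C: -3151.3 kJ/min
Outlet flows (mol/min): A 32.9, B 32.9, C 142.1
Sensible, products 25→96.2 °C: 2457 kJ/min
Q = ΔH = -14592 kJ/min = -243.19 kW
Heat removed = 243.19 kJ/s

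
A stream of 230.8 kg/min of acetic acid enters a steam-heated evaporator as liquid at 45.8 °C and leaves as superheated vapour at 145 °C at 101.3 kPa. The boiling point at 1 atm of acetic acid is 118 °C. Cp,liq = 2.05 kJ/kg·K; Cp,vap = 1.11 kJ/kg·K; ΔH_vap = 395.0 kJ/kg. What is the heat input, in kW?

liquid 45.8→118 °C: 148.01 kJ/kg
vaporisation at 118 °C: 395 kJ/kg
vapour 118→145 °C: 29.97 kJ/kg
Δh = 148.01 + 395 + 29.97 = 572.98 kJ/kg
Q = ṁ·Δh = 230.8 kg/min × 572.98 kJ/kg = 132240 kJ/min
|Q| = 2204.1 kW

Q = 2200 kW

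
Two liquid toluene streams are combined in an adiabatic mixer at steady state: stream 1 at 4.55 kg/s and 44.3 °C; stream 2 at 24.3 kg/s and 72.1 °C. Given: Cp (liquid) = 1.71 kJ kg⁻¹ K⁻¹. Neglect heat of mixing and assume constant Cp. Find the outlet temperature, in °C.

Energy balance with Q = 0: Σ ṁᵢCp,ᵢ(T_out − Tᵢ) = 0
Σ ṁᵢCp,ᵢTᵢ = 4.55×1.71×44.3 + 24.3×1.71×72.1 = 3340.6
Σ ṁᵢCp,ᵢ = 4.55×1.71 + 24.3×1.71 = 49.334
T_out = 3340.6 / 49.334 = 67.716 °C

T_out = 67.7 °C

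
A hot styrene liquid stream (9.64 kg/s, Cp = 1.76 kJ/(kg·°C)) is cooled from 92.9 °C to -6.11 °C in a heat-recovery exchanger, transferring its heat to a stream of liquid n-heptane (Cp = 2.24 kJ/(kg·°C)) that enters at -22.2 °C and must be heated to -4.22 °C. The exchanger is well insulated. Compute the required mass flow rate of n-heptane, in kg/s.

ṁ_c = 41.7 kg/s

Heat released by hot stream: Q = 9.64 × 1.76 × (92.9 − -6.11) = 1679.8 kJ/s
Energy balance on cold side (adiabatic exchanger): Q = ṁ_c·Cp_c·(T_c,out − T_c,in)
ṁ_c = 1679.8 / [2.24 × (-4.22 − -22.2)] = 41.709 kg/s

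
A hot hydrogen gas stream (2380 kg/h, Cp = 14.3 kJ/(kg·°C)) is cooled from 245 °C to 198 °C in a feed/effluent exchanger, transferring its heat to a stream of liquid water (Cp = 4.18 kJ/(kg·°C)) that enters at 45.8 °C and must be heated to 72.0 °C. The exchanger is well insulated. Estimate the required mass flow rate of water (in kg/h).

ṁ_c = 14600 kg/h

Heat released by hot stream: Q = 2380 × 14.3 × (245 − 198) = 1.5996e+06 kJ/h
Energy balance on cold side (adiabatic exchanger): Q = ṁ_c·Cp_c·(T_c,out − T_c,in)
ṁ_c = 1.5996e+06 / [4.18 × (72.0 − 45.8)] = 14606 kg/h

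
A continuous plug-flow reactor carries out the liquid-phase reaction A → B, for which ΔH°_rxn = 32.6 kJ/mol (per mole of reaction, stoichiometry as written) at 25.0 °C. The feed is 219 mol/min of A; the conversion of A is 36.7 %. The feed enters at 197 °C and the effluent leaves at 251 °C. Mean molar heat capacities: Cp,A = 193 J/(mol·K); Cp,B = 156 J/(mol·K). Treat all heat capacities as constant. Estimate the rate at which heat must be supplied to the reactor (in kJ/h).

Q_in = 254000 kJ/h

Extent of reaction ξ = 0.367 × 219 = 80.373 mol/min
Reaction term: ξ·ΔH°_rxn = 80.373 × 32.6 = 2620.2 kJ/min
Sensible, feed 197→25 °C: -7269.9 kJ/min
Outlet flows (mol/min): A 138.63, B 80.373
Sensible, products 25→251 °C: 8880.3 kJ/min
Q = ΔH = 4230.5 kJ/min = 70.508 kW
Heat supplied = 253830 kJ/h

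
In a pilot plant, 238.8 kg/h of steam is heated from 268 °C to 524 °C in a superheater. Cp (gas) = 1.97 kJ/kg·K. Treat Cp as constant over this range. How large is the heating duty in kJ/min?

Q = ṁ·Cp·ΔT = 238.8 × 1.97 × (524 − 268) = 120430 kJ/h
Converting: 120430 / 3600 s = 33.453 kW
Heating duty = 2007.2 kJ/min

Q = 2010 kJ/min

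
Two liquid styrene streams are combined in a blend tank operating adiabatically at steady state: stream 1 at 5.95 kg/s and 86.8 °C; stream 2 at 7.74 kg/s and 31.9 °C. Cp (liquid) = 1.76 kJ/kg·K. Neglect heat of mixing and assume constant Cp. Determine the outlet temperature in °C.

No heat crosses the boundary, so H_out = H_in.
T_out = Σ ṁᵢCp,ᵢTᵢ / Σ ṁᵢCp,ᵢ
      = 1343.5 / 24.094 = 55.761 °C

T_out = 55.8 °C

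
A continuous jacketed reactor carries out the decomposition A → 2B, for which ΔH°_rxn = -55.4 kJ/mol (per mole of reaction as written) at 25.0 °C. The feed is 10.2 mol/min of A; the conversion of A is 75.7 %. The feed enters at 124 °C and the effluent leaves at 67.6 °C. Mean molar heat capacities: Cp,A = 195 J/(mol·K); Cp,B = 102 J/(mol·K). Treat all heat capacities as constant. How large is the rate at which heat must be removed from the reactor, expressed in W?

Q_out = 8950 W

Extent of reaction ξ = 0.757 × 10.2 = 7.7214 mol/min
Reaction term: ξ·ΔH°_rxn = 7.7214 × -55.4 = -427.77 kJ/min
Sensible, feed 124→25 °C: -196.91 kJ/min
Outlet flows (mol/min): A 2.4786, B 15.443
Sensible, products 25→67.6 °C: 87.692 kJ/min
Q = ΔH = -536.98 kJ/min = -8.9497 kW
Heat removed = 8949.7 W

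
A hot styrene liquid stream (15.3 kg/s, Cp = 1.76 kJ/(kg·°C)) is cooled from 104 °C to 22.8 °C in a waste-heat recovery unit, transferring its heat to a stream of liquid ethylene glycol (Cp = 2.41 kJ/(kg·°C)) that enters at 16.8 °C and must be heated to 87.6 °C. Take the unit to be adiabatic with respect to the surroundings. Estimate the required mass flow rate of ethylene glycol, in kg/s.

ṁ_c = 12.8 kg/s

Heat released by hot stream: Q = 15.3 × 1.76 × (104 − 22.8) = 2186.6 kJ/s
Energy balance on cold side (adiabatic exchanger): Q = ṁ_c·Cp_c·(T_c,out − T_c,in)
ṁ_c = 2186.6 / [2.41 × (87.6 − 16.8)] = 12.815 kg/s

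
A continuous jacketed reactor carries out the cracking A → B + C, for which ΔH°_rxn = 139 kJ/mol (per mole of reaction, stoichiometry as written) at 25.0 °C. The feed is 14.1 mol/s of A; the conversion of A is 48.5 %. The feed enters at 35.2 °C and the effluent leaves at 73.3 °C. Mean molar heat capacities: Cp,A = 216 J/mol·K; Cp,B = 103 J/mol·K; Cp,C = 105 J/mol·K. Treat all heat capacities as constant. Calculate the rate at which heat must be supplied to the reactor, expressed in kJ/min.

Q_in = 63800 kJ/min

Extent of reaction ξ = 0.485 × 14.1 = 6.8385 mol/s
Reaction term: ξ·ΔH°_rxn = 6.8385 × 139 = 950.55 kJ/s
Sensible, feed 35.2→25 °C: -31.065 kJ/s
Outlet flows (mol/s): A 7.2615, B 6.8385, C 6.8385
Sensible, products 25→73.3 °C: 144.46 kJ/s
Q = ΔH = 1063.9 kJ/s = 1063.9 kW
Heat supplied = 63837 kJ/min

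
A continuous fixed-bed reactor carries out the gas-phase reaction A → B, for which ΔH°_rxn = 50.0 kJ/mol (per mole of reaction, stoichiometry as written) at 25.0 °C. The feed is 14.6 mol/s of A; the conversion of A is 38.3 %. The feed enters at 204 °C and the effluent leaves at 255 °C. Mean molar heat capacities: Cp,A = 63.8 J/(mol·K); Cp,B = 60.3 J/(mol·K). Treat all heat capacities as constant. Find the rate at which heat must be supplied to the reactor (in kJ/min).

Extent of reaction ξ = 0.383 × 14.6 = 5.5918 mol/s
Reaction term: ξ·ΔH°_rxn = 5.5918 × 50.0 = 279.59 kJ/s
Sensible, feed 204→25 °C: -166.73 kJ/s
Outlet flows (mol/s): A 9.0082, B 5.5918
Sensible, products 25→255 °C: 209.74 kJ/s
Q = ΔH = 322.59 kJ/s = 322.59 kW
Heat supplied = 19356 kJ/min

Q_in = 19400 kJ/min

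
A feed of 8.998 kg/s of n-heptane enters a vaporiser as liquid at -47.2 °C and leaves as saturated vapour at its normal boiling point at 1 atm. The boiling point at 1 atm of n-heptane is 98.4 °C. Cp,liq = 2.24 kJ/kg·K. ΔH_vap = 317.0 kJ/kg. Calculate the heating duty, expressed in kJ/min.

liquid -47.2→98.4 °C: 326.14 kJ/kg
vaporisation at 98.4 °C: 317 kJ/kg
Δh = 326.14 + 317 = 643.14 kJ/kg
Q = ṁ·Δh = 8.998 kg/s × 643.14 kJ/kg = 5787 kJ/s
|Q| = 5787 kW = 347220 kJ/min

Q = 347000 kJ/min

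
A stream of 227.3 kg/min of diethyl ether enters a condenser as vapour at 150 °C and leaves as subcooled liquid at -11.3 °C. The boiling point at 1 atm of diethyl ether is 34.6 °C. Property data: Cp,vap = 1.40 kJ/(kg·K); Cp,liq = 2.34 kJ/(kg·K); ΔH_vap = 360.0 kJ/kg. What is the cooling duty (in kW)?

Q_c = 2380 kW

vapour 150→34.6 °C: -161.56 kJ/kg
condensation at 34.6 °C: -360 kJ/kg
liquid 34.6→-11.3 °C: -107.41 kJ/kg
Δh = -161.56 + -360 + -107.41 = -628.97 kJ/kg
Q = ṁ·Δh = 227.3 kg/min × -628.97 kJ/kg = -142960 kJ/min
|Q| = 2382.7 kW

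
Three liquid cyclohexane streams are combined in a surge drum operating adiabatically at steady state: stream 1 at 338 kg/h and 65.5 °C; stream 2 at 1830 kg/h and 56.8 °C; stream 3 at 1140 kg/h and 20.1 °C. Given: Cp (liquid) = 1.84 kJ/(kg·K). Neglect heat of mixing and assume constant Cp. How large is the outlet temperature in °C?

T_out = 45.0 °C

Adiabatic, steady state ⇒ Σ ṁᵢCp,ᵢ(T_out − Tᵢ) = 0
Σ ṁᵢCp,ᵢTᵢ = 338×1.84×65.5 + 1830×1.84×56.8 + 1140×1.84×20.1 = 274150
Σ ṁᵢCp,ᵢ = 338×1.84 + 1830×1.84 + 1140×1.84 = 6086.7
T_out = 274150 / 6086.7 = 45.041 °C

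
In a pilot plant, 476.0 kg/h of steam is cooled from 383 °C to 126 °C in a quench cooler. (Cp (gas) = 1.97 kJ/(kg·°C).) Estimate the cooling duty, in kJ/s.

Q = ṁ·Cp·ΔT = 476.0 × 1.97 × (126 − 383) = -240990 kJ/h
Converting: 240990 / 3600 s = 66.943 kW

Q_c = 66.9 kJ/s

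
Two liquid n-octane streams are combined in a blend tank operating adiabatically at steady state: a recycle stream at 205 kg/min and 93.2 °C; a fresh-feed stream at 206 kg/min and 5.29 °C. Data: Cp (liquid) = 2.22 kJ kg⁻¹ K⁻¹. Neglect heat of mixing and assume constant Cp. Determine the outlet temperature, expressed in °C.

Adiabatic, steady state ⇒ Σ ṁᵢCp,ᵢ(T_out − Tᵢ) = 0
T_out = Σ ṁᵢCp,ᵢTᵢ / Σ ṁᵢCp,ᵢ
      = 44835 / 912.42 = 49.138 °C

T_out = 49.1 °C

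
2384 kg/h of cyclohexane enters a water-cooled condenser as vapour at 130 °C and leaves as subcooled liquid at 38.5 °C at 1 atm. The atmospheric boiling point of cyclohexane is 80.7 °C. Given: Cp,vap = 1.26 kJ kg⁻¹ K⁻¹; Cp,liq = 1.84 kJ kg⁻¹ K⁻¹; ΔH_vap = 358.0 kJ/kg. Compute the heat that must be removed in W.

vapour 130→80.7 °C: -62.118 kJ/kg
condensation at 80.7 °C: -358 kJ/kg
liquid 80.7→38.5 °C: -77.648 kJ/kg
Δh = -62.118 + -358 + -77.648 = -497.77 kJ/kg
Q = ṁ·Δh = 2384 kg/h × -497.77 kJ/kg = -1.1867e+06 kJ/h
|Q| = 329.63 kW = 329630 W

Q_c = 330000 W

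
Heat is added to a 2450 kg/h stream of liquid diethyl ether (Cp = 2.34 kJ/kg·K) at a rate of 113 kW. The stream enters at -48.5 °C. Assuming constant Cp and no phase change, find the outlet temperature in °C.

Q = 113 kW = 406800 kJ/h
ΔT = Q/(ṁ·Cp) = 406800/(2450×2.34) = 70.958 K
T_out = -48.5 + 70.958 = 22.458 °C

T_out = 22.5 °C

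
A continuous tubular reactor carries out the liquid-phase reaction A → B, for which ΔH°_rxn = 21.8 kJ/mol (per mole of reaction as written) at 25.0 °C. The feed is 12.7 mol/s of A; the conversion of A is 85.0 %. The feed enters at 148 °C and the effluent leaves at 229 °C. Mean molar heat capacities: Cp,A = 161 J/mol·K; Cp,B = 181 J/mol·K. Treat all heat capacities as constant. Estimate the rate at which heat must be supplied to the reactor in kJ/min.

Q_in = 26700 kJ/min

Extent of reaction ξ = 0.850 × 12.7 = 10.795 mol/s
Reaction term: ξ·ΔH°_rxn = 10.795 × 21.8 = 235.33 kJ/s
Sensible, feed 148→25 °C: -251.5 kJ/s
Outlet flows (mol/s): A 1.905, B 10.795
Sensible, products 25→229 °C: 461.16 kJ/s
Q = ΔH = 445 kJ/s = 445 kW
Heat supplied = 26700 kJ/min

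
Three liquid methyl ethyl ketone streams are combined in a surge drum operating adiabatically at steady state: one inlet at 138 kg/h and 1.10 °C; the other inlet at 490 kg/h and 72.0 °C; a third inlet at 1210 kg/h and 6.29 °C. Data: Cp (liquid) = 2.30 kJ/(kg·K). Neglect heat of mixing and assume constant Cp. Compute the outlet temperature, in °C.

Adiabatic, steady state ⇒ Σ ṁᵢCp,ᵢ(T_out − Tᵢ) = 0
T_out = Σ ṁᵢCp,ᵢTᵢ / Σ ṁᵢCp,ᵢ
      = 98998 / 4227.4 = 23.418 °C

T_out = 23.4 °C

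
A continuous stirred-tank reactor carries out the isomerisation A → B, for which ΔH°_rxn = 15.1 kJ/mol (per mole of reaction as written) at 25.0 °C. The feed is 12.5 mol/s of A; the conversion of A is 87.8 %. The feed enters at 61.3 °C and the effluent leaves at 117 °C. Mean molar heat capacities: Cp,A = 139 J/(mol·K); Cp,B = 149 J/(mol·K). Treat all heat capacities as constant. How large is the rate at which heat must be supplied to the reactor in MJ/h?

Extent of reaction ξ = 0.878 × 12.5 = 10.975 mol/s
Reaction term: ξ·ΔH°_rxn = 10.975 × 15.1 = 165.72 kJ/s
Sensible, feed 61.3→25 °C: -63.071 kJ/s
Outlet flows (mol/s): A 1.525, B 10.975
Sensible, products 25→117 °C: 169.95 kJ/s
Q = ΔH = 272.6 kJ/s = 272.6 kW
Heat supplied = 981.35 MJ/h

Q_in = 981 MJ/h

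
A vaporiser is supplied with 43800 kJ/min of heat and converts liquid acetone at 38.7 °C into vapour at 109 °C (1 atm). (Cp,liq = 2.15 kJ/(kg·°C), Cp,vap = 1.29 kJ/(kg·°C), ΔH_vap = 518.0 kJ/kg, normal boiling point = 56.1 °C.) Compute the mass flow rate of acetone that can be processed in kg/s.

Δh = 2.15×(56.1−38.7) + 518.0 + 1.29×(109−56.1) = 623.65 kJ/kg
Q = 43800 kJ/min = 730 kJ/s = 730 kJ/s
ṁ = Q/Δh = 730 / 623.65 = 1.1705 kg/s

ṁ = 1.17 kg/s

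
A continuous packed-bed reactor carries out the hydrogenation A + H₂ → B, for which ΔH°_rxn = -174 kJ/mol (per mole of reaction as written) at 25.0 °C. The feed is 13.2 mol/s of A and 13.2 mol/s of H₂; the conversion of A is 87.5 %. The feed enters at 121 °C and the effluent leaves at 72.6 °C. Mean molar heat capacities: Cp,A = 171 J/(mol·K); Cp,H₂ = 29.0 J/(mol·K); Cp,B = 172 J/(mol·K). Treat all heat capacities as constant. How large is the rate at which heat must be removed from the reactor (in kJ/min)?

Extent of reaction ξ = 0.875 × 13.2 = 11.55 mol/s
Reaction term: ξ·ΔH°_rxn = 11.55 × -174 = -2009.7 kJ/s
Sensible, feed 121→25 °C: -253.44 kJ/s
Outlet flows (mol/s): A 1.65, H₂ 1.65, B 11.55
Sensible, products 25→72.6 °C: 110.27 kJ/s
Q = ΔH = -2152.9 kJ/s = -2152.9 kW
Heat removed = 129170 kJ/min

Q_out = 129000 kJ/min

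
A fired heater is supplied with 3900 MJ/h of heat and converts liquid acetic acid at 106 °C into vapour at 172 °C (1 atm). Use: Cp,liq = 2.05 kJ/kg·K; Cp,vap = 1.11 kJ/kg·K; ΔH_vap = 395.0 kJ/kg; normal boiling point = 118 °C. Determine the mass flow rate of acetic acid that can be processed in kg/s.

Δh = 2.05×(118−106) + 395.0 + 1.11×(172−118) = 479.54 kJ/kg
Q = 3900 MJ/h = 1083.3 kJ/s = 1083.3 kJ/s
ṁ = Q/Δh = 1083.3 / 479.54 = 2.2591 kg/s

ṁ = 2.26 kg/s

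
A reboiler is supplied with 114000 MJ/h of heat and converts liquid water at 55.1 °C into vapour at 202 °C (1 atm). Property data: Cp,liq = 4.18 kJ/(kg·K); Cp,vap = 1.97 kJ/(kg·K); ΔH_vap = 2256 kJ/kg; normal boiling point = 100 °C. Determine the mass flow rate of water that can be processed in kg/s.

Δh = 4.18×(100−55.1) + 2256 + 1.97×(202−100) = 2644.6 kJ/kg
Q = 114000 MJ/h = 31667 kJ/s = 31667 kJ/s
ṁ = Q/Δh = 31667 / 2644.6 = 11.974 kg/s

ṁ = 12.0 kg/s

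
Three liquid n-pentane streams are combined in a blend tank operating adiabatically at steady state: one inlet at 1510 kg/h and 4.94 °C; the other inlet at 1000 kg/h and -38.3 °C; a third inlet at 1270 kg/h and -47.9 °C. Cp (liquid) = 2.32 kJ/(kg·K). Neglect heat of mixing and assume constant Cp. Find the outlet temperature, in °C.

No heat crosses the boundary, so H_out = H_in.
T_out = Σ ṁᵢCp,ᵢTᵢ / Σ ṁᵢCp,ᵢ
      = -212680 / 8769.6 = -24.252 °C

T_out = -24.3 °C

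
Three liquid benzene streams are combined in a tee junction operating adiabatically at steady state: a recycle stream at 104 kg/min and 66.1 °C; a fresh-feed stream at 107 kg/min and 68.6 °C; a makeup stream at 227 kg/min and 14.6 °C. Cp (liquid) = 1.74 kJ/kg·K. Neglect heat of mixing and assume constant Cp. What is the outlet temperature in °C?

Adiabatic, steady state ⇒ Σ ṁᵢCp,ᵢ(T_out − Tᵢ) = 0
T_out = Σ ṁᵢCp,ᵢTᵢ / Σ ṁᵢCp,ᵢ
      = 30500 / 762.12 = 40.02 °C

T_out = 40.0 °C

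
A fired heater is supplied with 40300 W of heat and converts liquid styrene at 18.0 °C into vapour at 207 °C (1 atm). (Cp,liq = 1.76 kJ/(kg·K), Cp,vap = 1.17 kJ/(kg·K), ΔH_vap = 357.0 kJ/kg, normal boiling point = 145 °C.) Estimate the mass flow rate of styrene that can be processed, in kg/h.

Δh = 1.76×(145−18.0) + 357.0 + 1.17×(207−145) = 653.06 kJ/kg
Q = 40300 W = 40.3 kJ/s = 145080 kJ/h
ṁ = Q/Δh = 145080 / 653.06 = 222.15 kg/h

ṁ = 222 kg/h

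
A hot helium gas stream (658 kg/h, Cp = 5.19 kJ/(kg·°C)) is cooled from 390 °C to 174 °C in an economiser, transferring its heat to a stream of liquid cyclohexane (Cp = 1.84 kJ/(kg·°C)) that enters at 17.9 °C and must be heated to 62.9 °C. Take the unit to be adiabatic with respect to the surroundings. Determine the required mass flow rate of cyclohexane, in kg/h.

Heat released by hot stream: Q = 658 × 5.19 × (390 − 174) = 737640 kJ/h
Energy balance on cold side (adiabatic exchanger): Q = ṁ_c·Cp_c·(T_c,out − T_c,in)
ṁ_c = 737640 / [1.84 × (62.9 − 17.9)] = 8908.7 kg/h

ṁ_c = 8910 kg/h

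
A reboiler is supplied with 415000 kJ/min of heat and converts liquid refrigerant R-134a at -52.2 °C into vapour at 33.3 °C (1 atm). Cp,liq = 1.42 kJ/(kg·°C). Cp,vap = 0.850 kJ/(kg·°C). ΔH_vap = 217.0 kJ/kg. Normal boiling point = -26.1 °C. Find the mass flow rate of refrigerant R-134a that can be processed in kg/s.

ṁ = 22.7 kg/s

Δh = 1.42×(-26.1−-52.2) + 217.0 + 0.850×(33.3−-26.1) = 304.55 kJ/kg
Q = 415000 kJ/min = 6916.7 kJ/s = 6916.7 kJ/s
ṁ = Q/Δh = 6916.7 / 304.55 = 22.711 kg/s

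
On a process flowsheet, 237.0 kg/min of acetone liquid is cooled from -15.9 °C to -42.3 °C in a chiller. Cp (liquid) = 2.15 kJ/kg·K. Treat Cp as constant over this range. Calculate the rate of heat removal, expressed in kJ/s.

Q_c = 224 kJ/s

Q = ṁ·Cp·ΔT = 237.0 × 2.15 × (-42.3 − -15.9) = -13452 kJ/min
Converting: 13452 / 60 s = 224.2 kW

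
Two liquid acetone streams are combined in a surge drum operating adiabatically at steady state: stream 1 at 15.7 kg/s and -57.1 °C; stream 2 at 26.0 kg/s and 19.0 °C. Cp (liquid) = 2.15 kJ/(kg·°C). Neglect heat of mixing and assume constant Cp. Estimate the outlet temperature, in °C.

T_out = -9.65 °C

Adiabatic, steady state ⇒ Σ ṁᵢCp,ᵢ(T_out − Tᵢ) = 0
T_out = Σ ṁᵢCp,ᵢTᵢ / Σ ṁᵢCp,ᵢ
      = -865.31 / 89.655 = -9.6516 °C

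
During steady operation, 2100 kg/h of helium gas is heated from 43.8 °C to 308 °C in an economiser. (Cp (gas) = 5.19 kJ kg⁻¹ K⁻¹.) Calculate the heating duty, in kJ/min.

Q = 48000 kJ/min

Q = ṁ·Cp·ΔT = 2100 × 5.19 × (308 − 43.8) = 2.8795e+06 kJ/h
Converting: 2.8795e+06 / 3600 s = 799.87 kW
Heating duty = 47992 kJ/min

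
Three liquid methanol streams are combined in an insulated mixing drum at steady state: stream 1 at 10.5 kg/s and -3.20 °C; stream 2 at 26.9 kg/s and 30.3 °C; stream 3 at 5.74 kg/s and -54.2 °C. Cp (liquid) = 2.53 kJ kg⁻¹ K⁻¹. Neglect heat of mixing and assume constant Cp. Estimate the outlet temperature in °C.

Energy balance with Q = 0: Σ ṁᵢCp,ᵢ(T_out − Tᵢ) = 0
Σ ṁᵢCp,ᵢTᵢ = 10.5×2.53×-3.20 + 26.9×2.53×30.3 + 5.74×2.53×-54.2 = 1190
Σ ṁᵢCp,ᵢ = 10.5×2.53 + 26.9×2.53 + 5.74×2.53 = 109.14
T_out = 1190 / 109.14 = 10.903 °C

T_out = 10.9 °C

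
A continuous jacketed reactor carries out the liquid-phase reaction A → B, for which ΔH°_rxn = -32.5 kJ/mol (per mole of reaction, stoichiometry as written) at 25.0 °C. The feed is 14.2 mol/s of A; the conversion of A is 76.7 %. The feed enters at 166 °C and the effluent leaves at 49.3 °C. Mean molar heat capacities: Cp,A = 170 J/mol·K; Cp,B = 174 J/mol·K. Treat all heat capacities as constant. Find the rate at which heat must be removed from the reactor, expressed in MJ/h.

Q_out = 2280 MJ/h

Extent of reaction ξ = 0.767 × 14.2 = 10.891 mol/s
Reaction term: ξ·ΔH°_rxn = 10.891 × -32.5 = -353.97 kJ/s
Sensible, feed 166→25 °C: -340.37 kJ/s
Outlet flows (mol/s): A 3.3086, B 10.891
Sensible, products 25→49.3 °C: 59.719 kJ/s
Q = ΔH = -634.63 kJ/s = -634.63 kW
Heat removed = 2284.7 MJ/h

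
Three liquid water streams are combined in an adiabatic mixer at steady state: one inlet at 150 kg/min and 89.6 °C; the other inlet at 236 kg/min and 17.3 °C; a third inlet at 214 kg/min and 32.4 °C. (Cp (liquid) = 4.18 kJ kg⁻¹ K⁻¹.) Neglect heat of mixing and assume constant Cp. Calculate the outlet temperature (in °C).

Adiabatic, steady state ⇒ Σ ṁᵢCp,ᵢ(T_out − Tᵢ) = 0
Σ ṁᵢCp,ᵢTᵢ = 150×4.18×89.6 + 236×4.18×17.3 + 214×4.18×32.4 = 102230
Σ ṁᵢCp,ᵢ = 150×4.18 + 236×4.18 + 214×4.18 = 2508
T_out = 102230 / 2508 = 40.761 °C

T_out = 40.8 °C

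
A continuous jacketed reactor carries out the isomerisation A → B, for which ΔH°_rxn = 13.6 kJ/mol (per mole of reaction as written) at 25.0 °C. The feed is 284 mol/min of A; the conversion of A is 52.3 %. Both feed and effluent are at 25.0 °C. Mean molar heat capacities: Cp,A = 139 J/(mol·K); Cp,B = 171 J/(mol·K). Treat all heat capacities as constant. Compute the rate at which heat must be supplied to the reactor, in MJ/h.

Extent of reaction ξ = 0.523 × 284 = 148.53 mol/min
Reaction term: ξ·ΔH°_rxn = 148.53 × 13.6 = 2020 kJ/min
Q = ΔH = 2020 kJ/min = 33.667 kW
Heat supplied = 121.2 MJ/h

Q_in = 121 MJ/h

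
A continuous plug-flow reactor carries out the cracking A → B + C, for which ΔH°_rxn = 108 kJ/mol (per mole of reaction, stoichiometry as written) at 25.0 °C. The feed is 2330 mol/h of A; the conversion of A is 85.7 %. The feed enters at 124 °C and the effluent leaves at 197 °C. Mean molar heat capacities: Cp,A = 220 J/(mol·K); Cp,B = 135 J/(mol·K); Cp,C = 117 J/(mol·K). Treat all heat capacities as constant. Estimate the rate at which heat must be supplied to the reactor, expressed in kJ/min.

Extent of reaction ξ = 0.857 × 2330 = 1996.8 mol/h
Reaction term: ξ·ΔH°_rxn = 1996.8 × 108 = 215660 kJ/h
Sensible, feed 124→25 °C: -50747 kJ/h
Outlet flows (mol/h): A 333.19, B 1996.8, C 1996.8
Sensible, products 25→197 °C: 99158 kJ/h
Q = ΔH = 264070 kJ/h = 73.352 kW
Heat supplied = 4401.1 kJ/min

Q_in = 4400 kJ/min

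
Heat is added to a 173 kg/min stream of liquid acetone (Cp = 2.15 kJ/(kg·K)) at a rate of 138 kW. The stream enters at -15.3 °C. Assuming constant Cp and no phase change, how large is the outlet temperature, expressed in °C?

T_out = 6.96 °C

Q = 138 kW = 8280 kJ/min
ΔT = Q/(ṁ·Cp) = 8280/(173×2.15) = 22.261 K
T_out = -15.3 + 22.261 = 6.9611 °C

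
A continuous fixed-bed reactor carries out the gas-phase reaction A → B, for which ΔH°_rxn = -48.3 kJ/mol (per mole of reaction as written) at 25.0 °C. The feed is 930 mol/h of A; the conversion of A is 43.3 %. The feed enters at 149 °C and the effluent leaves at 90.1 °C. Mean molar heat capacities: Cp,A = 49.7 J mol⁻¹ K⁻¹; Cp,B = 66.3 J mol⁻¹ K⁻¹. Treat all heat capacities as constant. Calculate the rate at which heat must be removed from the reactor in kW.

Q_out = 6.04 kW

Extent of reaction ξ = 0.433 × 930 = 402.69 mol/h
Reaction term: ξ·ΔH°_rxn = 402.69 × -48.3 = -19450 kJ/h
Sensible, feed 149→25 °C: -5731.4 kJ/h
Outlet flows (mol/h): A 527.31, B 402.69
Sensible, products 25→90.1 °C: 3444.2 kJ/h
Q = ΔH = -21737 kJ/h = -6.0381 kW
Heat removed = 6.0381 kW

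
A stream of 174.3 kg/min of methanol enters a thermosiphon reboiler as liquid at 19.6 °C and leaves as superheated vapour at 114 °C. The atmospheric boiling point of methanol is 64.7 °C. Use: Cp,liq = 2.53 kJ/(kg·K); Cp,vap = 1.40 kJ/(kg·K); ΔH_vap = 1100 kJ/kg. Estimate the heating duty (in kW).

liquid 19.6→64.7 °C: 114.1 kJ/kg
vaporisation at 64.7 °C: 1100 kJ/kg
vapour 64.7→114 °C: 69.02 kJ/kg
Δh = 114.1 + 1100 + 69.02 = 1283.1 kJ/kg
Q = ṁ·Δh = 174.3 kg/min × 1283.1 kJ/kg = 223650 kJ/min
|Q| = 3727.5 kW

Q = 3730 kW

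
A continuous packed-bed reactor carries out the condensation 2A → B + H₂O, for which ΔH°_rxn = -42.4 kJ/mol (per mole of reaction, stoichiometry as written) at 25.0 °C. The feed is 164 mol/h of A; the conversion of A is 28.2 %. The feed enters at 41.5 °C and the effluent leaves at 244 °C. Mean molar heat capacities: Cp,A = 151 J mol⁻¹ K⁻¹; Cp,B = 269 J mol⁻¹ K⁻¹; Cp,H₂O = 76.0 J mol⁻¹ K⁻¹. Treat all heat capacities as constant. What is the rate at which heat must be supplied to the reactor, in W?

Extent of reaction ξ = 0.282 × 164 / 2 = 23.124 mol/h
Reaction term: ξ·ΔH°_rxn = 23.124 × -42.4 = -980.46 kJ/h
Sensible, feed 41.5→25 °C: -408.61 kJ/h
Outlet flows (mol/h): A 117.75, B 23.124, H₂O 23.124
Sensible, products 25→244 °C: 5641.1 kJ/h
Q = ΔH = 4252 kJ/h = 1.1811 kW
Heat supplied = 1181.1 W

Q_in = 1180 W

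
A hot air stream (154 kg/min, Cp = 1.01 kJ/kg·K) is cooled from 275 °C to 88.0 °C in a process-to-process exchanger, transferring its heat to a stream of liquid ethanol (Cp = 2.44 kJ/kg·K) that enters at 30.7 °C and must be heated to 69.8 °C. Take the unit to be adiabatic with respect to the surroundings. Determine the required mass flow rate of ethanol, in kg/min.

Heat released by hot stream: Q = 154 × 1.01 × (275 − 88.0) = 29086 kJ/min
Energy balance on cold side (adiabatic exchanger): Q = ṁ_c·Cp_c·(T_c,out − T_c,in)
ṁ_c = 29086 / [2.44 × (69.8 − 30.7)] = 304.87 kg/min

ṁ_c = 305 kg/min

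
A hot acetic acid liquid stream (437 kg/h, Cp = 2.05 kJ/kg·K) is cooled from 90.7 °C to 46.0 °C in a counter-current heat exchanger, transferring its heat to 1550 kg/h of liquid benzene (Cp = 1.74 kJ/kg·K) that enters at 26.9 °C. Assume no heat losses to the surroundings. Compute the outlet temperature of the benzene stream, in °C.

Heat released by hot stream: Q = 437 × 2.05 × (90.7 − 46.0) = 40044 kJ/h
Energy balance on cold side (adiabatic exchanger): Q = ṁ_c·Cp_c·(T_c,out − T_c,in)
T_c,out = 26.9 + 40044/(1550 × 1.74) = 41.748 °C

T_c,out = 41.7 °C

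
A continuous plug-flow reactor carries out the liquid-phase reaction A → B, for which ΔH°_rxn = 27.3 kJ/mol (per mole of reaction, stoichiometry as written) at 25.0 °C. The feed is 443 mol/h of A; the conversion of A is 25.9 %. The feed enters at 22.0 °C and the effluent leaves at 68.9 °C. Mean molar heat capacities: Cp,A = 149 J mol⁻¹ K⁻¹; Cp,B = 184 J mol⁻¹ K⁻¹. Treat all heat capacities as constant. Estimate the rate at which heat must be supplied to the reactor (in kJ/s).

Extent of reaction ξ = 0.259 × 443 = 114.74 mol/h
Reaction term: ξ·ΔH°_rxn = 114.74 × 27.3 = 3132.3 kJ/h
Sensible, feed 22.0→25 °C: 198.02 kJ/h
Outlet flows (mol/h): A 328.26, B 114.74
Sensible, products 25→68.9 °C: 3074 kJ/h
Q = ΔH = 6404.3 kJ/h = 1.779 kW
Heat supplied = 1.779 kJ/s

Q_in = 1.78 kJ/s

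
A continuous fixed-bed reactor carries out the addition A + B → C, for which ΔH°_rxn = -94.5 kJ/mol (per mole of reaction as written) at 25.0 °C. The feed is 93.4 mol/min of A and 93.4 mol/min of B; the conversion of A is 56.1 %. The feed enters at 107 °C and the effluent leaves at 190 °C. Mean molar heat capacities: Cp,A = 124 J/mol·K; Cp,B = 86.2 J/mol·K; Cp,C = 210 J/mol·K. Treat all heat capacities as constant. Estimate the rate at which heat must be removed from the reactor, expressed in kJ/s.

Extent of reaction ξ = 0.561 × 93.4 = 52.397 mol/min
Reaction term: ξ·ΔH°_rxn = 52.397 × -94.5 = -4951.6 kJ/min
Sensible, feed 107→25 °C: -1609.9 kJ/min
Outlet flows (mol/min): A 41.003, B 41.003, C 52.397
Sensible, products 25→190 °C: 3237.7 kJ/min
Q = ΔH = -3323.8 kJ/min = -55.396 kW
Heat removed = 55.396 kJ/s

Q_out = 55.4 kJ/s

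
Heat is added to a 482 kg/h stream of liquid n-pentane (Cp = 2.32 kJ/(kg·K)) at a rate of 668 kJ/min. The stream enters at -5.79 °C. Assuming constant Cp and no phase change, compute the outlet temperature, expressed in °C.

Q = 668 kJ/min = 40080 kJ/h
ΔT = Q/(ṁ·Cp) = 40080/(482×2.32) = 35.842 K
T_out = -5.79 + 35.842 = 30.052 °C

T_out = 30.1 °C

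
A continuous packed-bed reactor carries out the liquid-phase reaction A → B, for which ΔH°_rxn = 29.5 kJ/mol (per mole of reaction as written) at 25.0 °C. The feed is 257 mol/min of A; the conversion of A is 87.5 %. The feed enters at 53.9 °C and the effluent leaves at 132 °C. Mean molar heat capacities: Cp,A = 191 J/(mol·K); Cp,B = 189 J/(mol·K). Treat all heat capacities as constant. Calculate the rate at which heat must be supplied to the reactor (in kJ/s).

Q_in = 174 kJ/s

Extent of reaction ξ = 0.875 × 257 = 224.88 mol/min
Reaction term: ξ·ΔH°_rxn = 224.88 × 29.5 = 6633.8 kJ/min
Sensible, feed 53.9→25 °C: -1418.6 kJ/min
Outlet flows (mol/min): A 32.125, B 224.88
Sensible, products 25→132 °C: 5204.2 kJ/min
Q = ΔH = 10419 kJ/min = 173.66 kW
Heat supplied = 173.66 kJ/s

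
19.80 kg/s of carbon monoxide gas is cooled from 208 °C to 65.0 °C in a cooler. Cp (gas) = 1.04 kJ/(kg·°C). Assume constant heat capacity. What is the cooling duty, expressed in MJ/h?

Q_c = 10600 MJ/h

Q = ṁ·Cp·ΔT = 19.80 × 1.04 × (65.0 − 208) = -2944.7 kJ/s
Cooling duty = 10601 MJ/h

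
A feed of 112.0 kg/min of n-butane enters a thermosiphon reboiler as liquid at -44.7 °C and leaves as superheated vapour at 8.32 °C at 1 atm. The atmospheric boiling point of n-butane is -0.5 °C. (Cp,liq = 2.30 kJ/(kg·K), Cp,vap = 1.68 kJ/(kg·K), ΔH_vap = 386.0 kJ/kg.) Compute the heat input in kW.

liquid -44.7→-0.5 °C: 101.66 kJ/kg
vaporisation at -0.5 °C: 386 kJ/kg
vapour -0.5→8.32 °C: 14.818 kJ/kg
Δh = 101.66 + 386 + 14.818 = 502.48 kJ/kg
Q = ṁ·Δh = 112.0 kg/min × 502.48 kJ/kg = 56277 kJ/min
|Q| = 937.96 kW

Q = 938 kW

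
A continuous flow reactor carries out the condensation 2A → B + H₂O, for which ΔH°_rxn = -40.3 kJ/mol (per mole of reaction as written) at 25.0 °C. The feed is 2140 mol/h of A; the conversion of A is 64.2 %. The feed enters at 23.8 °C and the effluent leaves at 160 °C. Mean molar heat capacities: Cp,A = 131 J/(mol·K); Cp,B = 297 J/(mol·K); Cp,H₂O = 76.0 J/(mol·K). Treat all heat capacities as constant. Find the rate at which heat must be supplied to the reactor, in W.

Extent of reaction ξ = 0.642 × 2140 / 2 = 686.94 mol/h
Reaction term: ξ·ΔH°_rxn = 686.94 × -40.3 = -27684 kJ/h
Sensible, feed 23.8→25 °C: 336.41 kJ/h
Outlet flows (mol/h): A 766.12, B 686.94, H₂O 686.94
Sensible, products 25→160 °C: 48140 kJ/h
Q = ΔH = 20792 kJ/h = 5.7757 kW
Heat supplied = 5775.7 W

Q_in = 5780 W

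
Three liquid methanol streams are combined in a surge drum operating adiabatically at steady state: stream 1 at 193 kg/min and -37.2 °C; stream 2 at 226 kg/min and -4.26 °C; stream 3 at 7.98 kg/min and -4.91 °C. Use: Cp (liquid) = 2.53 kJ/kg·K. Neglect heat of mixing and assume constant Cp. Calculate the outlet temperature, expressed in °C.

Energy balance with Q = 0: Σ ṁᵢCp,ᵢ(T_out − Tᵢ) = 0
Σ ṁᵢCp,ᵢTᵢ = 193×2.53×-37.2 + 226×2.53×-4.26 + 7.98×2.53×-4.91 = -20699
Σ ṁᵢCp,ᵢ = 193×2.53 + 226×2.53 + 7.98×2.53 = 1080.3
T_out = -20699 / 1080.3 = -19.161 °C

T_out = -19.2 °C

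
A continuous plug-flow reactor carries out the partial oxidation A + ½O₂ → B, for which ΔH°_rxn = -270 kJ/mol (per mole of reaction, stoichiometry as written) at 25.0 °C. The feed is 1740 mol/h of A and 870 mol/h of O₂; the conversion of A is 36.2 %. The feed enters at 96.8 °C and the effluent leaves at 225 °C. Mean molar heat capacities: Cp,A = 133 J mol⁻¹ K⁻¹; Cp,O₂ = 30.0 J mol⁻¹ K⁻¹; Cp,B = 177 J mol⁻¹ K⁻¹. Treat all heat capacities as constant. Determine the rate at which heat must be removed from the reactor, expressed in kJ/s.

Extent of reaction ξ = 0.362 × 1740 = 629.88 mol/h
Reaction term: ξ·ΔH°_rxn = 629.88 × -270 = -170070 kJ/h
Sensible, feed 96.8→25 °C: -18490 kJ/h
Outlet flows (mol/h): A 1110.1, O₂ 555.06, B 629.88
Sensible, products 25→225 °C: 55157 kJ/h
Q = ΔH = -133400 kJ/h = -37.056 kW
Heat removed = 37.056 kJ/s

Q_out = 37.1 kJ/s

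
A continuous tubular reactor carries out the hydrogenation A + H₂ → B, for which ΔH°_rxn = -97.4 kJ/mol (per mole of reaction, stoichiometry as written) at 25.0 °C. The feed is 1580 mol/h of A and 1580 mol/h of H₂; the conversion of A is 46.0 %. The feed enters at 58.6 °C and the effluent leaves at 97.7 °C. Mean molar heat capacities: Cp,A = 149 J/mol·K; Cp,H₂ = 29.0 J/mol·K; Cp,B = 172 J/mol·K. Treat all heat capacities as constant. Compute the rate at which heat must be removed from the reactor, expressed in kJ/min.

Extent of reaction ξ = 0.460 × 1580 = 726.8 mol/h
Reaction term: ξ·ΔH°_rxn = 726.8 × -97.4 = -70790 kJ/h
Sensible, feed 58.6→25 °C: -9449.7 kJ/h
Outlet flows (mol/h): A 853.2, H₂ 853.2, B 726.8
Sensible, products 25→97.7 °C: 20129 kJ/h
Q = ΔH = -60111 kJ/h = -16.697 kW
Heat removed = 1001.8 kJ/min

Q_out = 1000 kJ/min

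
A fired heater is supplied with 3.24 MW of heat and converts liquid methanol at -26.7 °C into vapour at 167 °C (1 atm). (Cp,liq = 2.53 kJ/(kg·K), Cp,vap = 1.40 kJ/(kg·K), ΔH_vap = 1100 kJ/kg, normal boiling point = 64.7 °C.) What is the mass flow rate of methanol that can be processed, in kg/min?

ṁ = 132 kg/min

Δh = 2.53×(64.7−-26.7) + 1100 + 1.40×(167−64.7) = 1474.5 kJ/kg
Q = 3.24 MW = 3240 kJ/s = 194400 kJ/min
ṁ = Q/Δh = 194400 / 1474.5 = 131.84 kg/min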